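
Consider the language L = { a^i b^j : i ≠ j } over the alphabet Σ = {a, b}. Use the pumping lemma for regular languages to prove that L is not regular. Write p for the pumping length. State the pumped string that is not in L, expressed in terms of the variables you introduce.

a^{p+p!} b^{p+p!}

Toward a contradiction, assume L is regular with pumping length p.
Choose w = a^p b^{p+p!}. Since p ≠ p+p!, w ∈ L; and |w| ≥ p.
By the pumping lemma, w = xyz with |xy| ≤ p and |y| > 0.
Because |xy| ≤ p and w begins with p copies of a, we have y = a^k with 1 ≤ k ≤ p.
Since 1 ≤ k ≤ p, k divides p!; set t = 1 + p!/k. Then xy^t z has p + (p!/k)·k = p + p! copies of a. Now the a-count equals the b-count, so i ≠ j fails. So xy^t z = a^{p+p!} b^{p+p!} ∉ L.
This is a contradiction; hence L is not regular.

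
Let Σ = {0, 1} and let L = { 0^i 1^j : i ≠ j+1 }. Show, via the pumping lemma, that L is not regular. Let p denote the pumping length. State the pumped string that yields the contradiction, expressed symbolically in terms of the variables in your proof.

0^{p+p!} 1^{p+p!-1}

Assume L is regular; let p be its pumping constant.
Choose w = 0^p 1^{p+p!-1}. Since p ≠ (p+p!-1)+1 = p+p!, w ∈ L; and |w| ≥ p.
The pumping lemma gives a decomposition w = xyz where |xy| ≤ p and |y| > 0.
Since the first p symbols of w are all 0's and |xy| ≤ p, y lies entirely in the leading 0-block: y = 0^k for some k with 1 ≤ k ≤ p.
Since 1 ≤ k ≤ p, k divides p!; set t = 1 + p!/k. Then xy^t z has p + (p!/k)·k = p + p! copies of 0. Now the 0-count is p+p! and (1-count)+1 = (p+p!-1)+1 = p+p!, so i ≠ j+1 fails. So xy^t z = 0^{p+p!} 1^{p+p!-1} ∉ L.
This contradicts the pumping lemma, so L is not regular.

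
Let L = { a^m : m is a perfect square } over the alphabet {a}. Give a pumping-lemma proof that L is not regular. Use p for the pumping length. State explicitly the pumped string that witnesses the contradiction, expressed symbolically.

Toward a contradiction, assume L is regular with pumping length p.
Take w = a^{p²} ∈ L with |w| = p² ≥ p.
The pumping lemma gives a decomposition w = xyz where |xy| ≤ p and |y| ≥ 1.
Then y = a^k for some k with 1 ≤ k ≤ p.
Pump with i = 2: xy^2z = a^{p²+k}. Since 1 ≤ k ≤ p, p² < p²+k ≤ p²+p < (p+1)², so p²+k lies strictly between consecutive squares and is not a perfect square. So xy^2z ∉ L.
This contradicts the pumping lemma, so L is not regular.

a^{p²+k}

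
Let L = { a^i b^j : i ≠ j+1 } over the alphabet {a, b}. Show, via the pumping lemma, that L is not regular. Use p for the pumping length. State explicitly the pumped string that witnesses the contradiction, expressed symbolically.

Toward a contradiction, assume L is regular with pumping length p.
Choose w = a^p b^{p+p!-1}. Since p ≠ (p+p!-1)+1 = p+p!, w ∈ L; and |w| ≥ p.
Write w = xyz as guaranteed by the lemma, with |xy| ≤ p and |y| > 0.
The first p characters of w are a's, so xy (and hence y) consists only of a's. Write y = a^k, 1 ≤ k ≤ p.
Since 1 ≤ k ≤ p, k divides p!; set t = 1 + p!/k. Then xy^t z has p + (p!/k)·k = p + p! copies of a. Now the a-count is p+p! and (b-count)+1 = (p+p!-1)+1 = p+p!, so i ≠ j+1 fails. So xy^t z = a^{p+p!} b^{p+p!-1} ∉ L.
This contradicts the pumping lemma, so L is not regular.

a^{p+p!} b^{p+p!-1}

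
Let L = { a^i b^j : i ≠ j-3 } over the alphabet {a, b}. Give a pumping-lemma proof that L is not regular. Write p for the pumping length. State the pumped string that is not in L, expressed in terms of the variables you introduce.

a^{p+p!} b^{p+p!+3}

Assume L is regular; let p be its pumping constant.
Choose w = a^p b^{p+p!+3}. Since p ≠ (p+p!+3)-3 = p+p!, w ∈ L; and |w| ≥ p.
Write w = xyz as guaranteed by the lemma, with |xy| ≤ p and y is nonempty.
Because |xy| ≤ p and w begins with p copies of a, we have y = a^k with 1 ≤ k ≤ p.
Since 1 ≤ k ≤ p, k divides p!; set t = 1 + p!/k. Then xy^t z has p + (p!/k)·k = p + p! copies of a. Now the a-count is p+p! and (b-count)-3 = (p+p!+3)-3 = p+p!, so i ≠ j-3 fails. So xy^t z = a^{p+p!} b^{p+p!+3} ∉ L.
This contradicts the pumping lemma, so L is not regular.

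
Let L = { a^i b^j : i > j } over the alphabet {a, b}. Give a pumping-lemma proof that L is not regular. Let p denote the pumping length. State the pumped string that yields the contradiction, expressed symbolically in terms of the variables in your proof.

Assume L is regular; let p be its pumping constant.
Choose w = a^{p+1} b^p ∈ L, with |w| = 2p+1 ≥ p.
The pumping lemma gives a decomposition w = xyz where |xy| ≤ p and |y| ≥ 1.
Because |xy| ≤ p and w begins with p copies of a, we have y = a^k with 1 ≤ k ≤ p.
Consider xy^0z = xz = a^{p+1-k} b^p. Since k ≥ 1, the a-count p+1-k is at most p, so i > j fails; thus xz ∉ L.
This is a contradiction; hence L is not regular.

a^{p+1-k} b^p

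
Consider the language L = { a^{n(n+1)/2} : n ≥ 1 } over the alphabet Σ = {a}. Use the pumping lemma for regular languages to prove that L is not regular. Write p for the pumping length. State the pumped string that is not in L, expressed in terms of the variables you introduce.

a^{p(p+1)/2+k}

Toward a contradiction, assume L is regular with pumping length p.
Take w = a^{p(p+1)/2} ∈ L with |w| = p(p+1)/2 ≥ p.
Write w = xyz as guaranteed by the lemma, with |xy| ≤ p and |y| > 0.
Then y = a^k for some k with 1 ≤ k ≤ p.
Pump with i = 2: xy^2z = a^{p(p+1)/2+k}. Since 1 ≤ k ≤ p, p(p+1)/2 < p(p+1)/2+k ≤ p(p+1)/2+p < (p+1)(p+2)/2, so p(p+1)/2+k is strictly between consecutive triangular numbers. So xy^2z ∉ L.
This contradicts the pumping lemma, so L is not regular.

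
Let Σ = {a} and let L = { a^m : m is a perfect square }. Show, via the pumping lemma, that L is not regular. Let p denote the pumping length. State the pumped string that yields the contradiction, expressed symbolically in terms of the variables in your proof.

a^{p²+k}

Toward a contradiction, assume L is regular with pumping length p.
Take w = a^{p²} ∈ L with |w| = p² ≥ p.
Write w = xyz as guaranteed by the lemma, with |xy| ≤ p and |y| > 0.
Then y = a^k for some k with 1 ≤ k ≤ p.
Pump with i = 2: xy^2z = a^{p²+k}. Since 1 ≤ k ≤ p, p² < p²+k ≤ p²+p < (p+1)², so p²+k lies strictly between consecutive squares and is not a perfect square. So xy^2z ∉ L.
This contradicts the pumping lemma, so L is not regular.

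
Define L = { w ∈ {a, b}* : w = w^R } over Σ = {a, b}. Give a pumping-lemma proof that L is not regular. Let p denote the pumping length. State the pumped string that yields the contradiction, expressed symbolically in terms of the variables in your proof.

a^{p+k} b a^p

Toward a contradiction, assume L is regular with pumping length p.
Take w = a^p b a^p, a palindrome of length 2p+1 ≥ p.
The pumping lemma gives a decomposition w = xyz where |xy| ≤ p and |y| ≥ 1.
Since the first p symbols of w are all a's and |xy| ≤ p, y lies entirely in the leading a-block: y = a^k for some k with 1 ≤ k ≤ p.
Pump with i = 2: xy^2z = a^{p+k} b a^p. Its reverse is a^p b a^{p+k}, which differs from xy^2z since k ≥ 1. So xy^2z is not a palindrome and xy^2z ∉ L.
Contradiction. Therefore L is not regular.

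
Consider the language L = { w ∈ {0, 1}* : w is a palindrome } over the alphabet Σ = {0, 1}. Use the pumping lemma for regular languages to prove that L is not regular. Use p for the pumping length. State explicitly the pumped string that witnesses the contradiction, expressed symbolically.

Suppose for contradiction that L is regular, and let p be the pumping length.
Take w = 0^p 1 0^p, a palindrome of length 2p+1 ≥ p.
The pumping lemma gives a decomposition w = xyz where |xy| ≤ p and |y| ≥ 1.
The first p characters of w are 0's, so xy (and hence y) consists only of 0's. Write y = 0^k, 1 ≤ k ≤ p.
Pump with i = 2: xy^2z = 0^{p+k} 1 0^p. Its reverse is 0^p 1 0^{p+k}, which differs from xy^2z since k ≥ 1. So xy^2z is not a palindrome and xy^2z ∉ L.
Contradiction. Therefore L is not regular.

0^{p+k} 1 0^p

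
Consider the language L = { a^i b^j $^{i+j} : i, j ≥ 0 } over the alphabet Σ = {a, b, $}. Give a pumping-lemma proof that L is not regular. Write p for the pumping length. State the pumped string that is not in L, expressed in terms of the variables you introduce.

Assume L is regular. Let p be the pumping length given by the pumping lemma.
Take w = a^p b^p $^{2p} ∈ L (with i=j=p, i+j=2p), |w| = 4p ≥ p.
Write w = xyz as guaranteed by the lemma, with |xy| ≤ p and |y| > 0.
The first p characters of w are a's, so xy (and hence y) consists only of a's. Write y = a^k, 1 ≤ k ≤ p.
Consider xy^2z = a^{p+k} b^p $^{2p}. Now the a- and b-counts sum to 2p+k, but the $-count is 2p ≠ 2p+k. So xy^2z ∉ L.
This is a contradiction; hence L is not regular.

a^{p+k} b^p $^{2p}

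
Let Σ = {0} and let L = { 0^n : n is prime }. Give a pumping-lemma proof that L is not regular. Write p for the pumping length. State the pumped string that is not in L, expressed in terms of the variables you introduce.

Assume L is regular; let p be its pumping constant.
Let q be a prime with q ≥ p+2 (infinitely many primes exist), and take w = 0^q ∈ L with |w| = q ≥ p.
By the pumping lemma, w = xyz with |xy| ≤ p and y is nonempty.
Then y = 0^k for some k with 1 ≤ k ≤ p.
Since 1 ≤ k ≤ p, |xz| = q-k. Pump with i = q+1: |xy^{q+1}z| = (q-k)+(q+1)k = q+qk = q(1+k), which is composite (both factors ≥ 2). So xy^{q+1}z = 0^{q(1+k)} ∉ L.
This is a contradiction; hence L is not regular.

0^{q(1+k)}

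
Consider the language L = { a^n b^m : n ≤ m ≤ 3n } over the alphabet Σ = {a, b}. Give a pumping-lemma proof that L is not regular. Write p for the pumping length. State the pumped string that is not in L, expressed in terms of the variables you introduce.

Suppose for contradiction that L is regular, and let p be the pumping length.
Take w = a^p b^p ∈ L (since p ≤ p ≤ 3p), with |w| = 2p ≥ p.
By the pumping lemma, w = xyz with |xy| ≤ p and y is nonempty.
The first p characters of w are a's, so xy (and hence y) consists only of a's. Write y = a^k, 1 ≤ k ≤ p.
Pump with i = 2: xy^2z = a^{p+k} b^p. Now n = p+k > p = m, so the condition n ≤ m fails. Thus xy^2z ∉ L.
Contradiction. Therefore L is not regular.

a^{p+k} b^p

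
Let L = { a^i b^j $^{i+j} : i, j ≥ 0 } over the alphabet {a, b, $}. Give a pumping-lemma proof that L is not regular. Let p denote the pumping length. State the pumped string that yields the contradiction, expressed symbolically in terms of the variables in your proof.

Assume L is regular. Let p be the pumping length given by the pumping lemma.
Take w = a^p b^p $^{2p} ∈ L (with i=j=p, i+j=2p), |w| = 4p ≥ p.
Write w = xyz as guaranteed by the lemma, with |xy| ≤ p and |y| ≥ 1.
The first p characters of w are a's, so xy (and hence y) consists only of a's. Write y = a^k, 1 ≤ k ≤ p.
Consider xy^2z = a^{p+k} b^p $^{2p}. Now the a- and b-counts sum to 2p+k, but the $-count is 2p ≠ 2p+k. So xy^2z ∉ L.
Contradiction. Therefore L is not regular.

a^{p+k} b^p $^{2p}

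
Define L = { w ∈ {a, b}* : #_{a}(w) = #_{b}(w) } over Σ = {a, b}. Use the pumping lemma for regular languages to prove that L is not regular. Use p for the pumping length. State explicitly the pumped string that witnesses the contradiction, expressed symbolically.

Assume L is regular. Let p be the pumping length given by the pumping lemma.
Choose w = a^p b^p ∈ L with |w| = 2p ≥ p.
The pumping lemma gives a decomposition w = xyz where |xy| ≤ p and y is nonempty.
Since the first p symbols of w are all a's and |xy| ≤ p, y lies entirely in the leading a-block: y = a^k for some k with 1 ≤ k ≤ p.
Pump with i = 2: xy^2z = a^{p+k} b^p has p+k occurrences of a but only p of b. Since k ≥ 1 the counts differ, so xy^2z ∉ L.
This is a contradiction; hence L is not regular.

a^{p+k} b^p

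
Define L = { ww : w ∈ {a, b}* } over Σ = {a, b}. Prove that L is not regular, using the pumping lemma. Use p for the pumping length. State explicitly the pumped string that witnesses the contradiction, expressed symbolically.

Assume L is regular. Let p be the pumping length given by the pumping lemma.
Take w = a^p b^p a^p b^p = uu where u = a^pb^p; then w ∈ L and |w| = 4p ≥ p.
By the pumping lemma, w = xyz with |xy| ≤ p and |y| > 0.
Because |xy| ≤ p and w begins with p copies of a, we have y = a^k with 1 ≤ k ≤ p.
Pump with i = 2: xy^2z = a^{p+k} b^p a^p b^p, of length 4p+k. Suppose this equals vv. The string starts with a and ends with b, so v does too; thus the boundary between the two copies of v is a b→a transition. There is exactly one such transition, at position 2p+k, so |v| = 2p+k and |vv| = 4p+2k ≠ 4p+k since k ≥ 1. So xy^2z ∉ L.
This contradicts the pumping lemma, so L is not regular.

a^{p+k} b^p a^p b^p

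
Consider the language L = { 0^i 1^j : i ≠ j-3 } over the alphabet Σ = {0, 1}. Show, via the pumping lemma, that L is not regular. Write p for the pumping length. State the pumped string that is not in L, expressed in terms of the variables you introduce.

Suppose for contradiction that L is regular, and let p be the pumping length.
Choose w = 0^p 1^{p+p!+3}. Since p ≠ (p+p!+3)-3 = p+p!, w ∈ L; and |w| ≥ p.
Write w = xyz as guaranteed by the lemma, with |xy| ≤ p and |y| ≥ 1.
Since the first p symbols of w are all 0's and |xy| ≤ p, y lies entirely in the leading 0-block: y = 0^k for some k with 1 ≤ k ≤ p.
Since 1 ≤ k ≤ p, k divides p!; set t = 1 + p!/k. Then xy^t z has p + (p!/k)·k = p + p! copies of 0. Now the 0-count is p+p! and (1-count)-3 = (p+p!+3)-3 = p+p!, so i ≠ j-3 fails. So xy^t z = 0^{p+p!} 1^{p+p!+3} ∉ L.
This is a contradiction; hence L is not regular.

0^{p+p!} 1^{p+p!+3}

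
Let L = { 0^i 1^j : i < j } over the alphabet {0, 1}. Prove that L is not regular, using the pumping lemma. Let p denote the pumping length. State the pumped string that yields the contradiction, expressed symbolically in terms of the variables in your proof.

Suppose for contradiction that L is regular, and let p be the pumping length.
Choose w = 0^p 1^{p+1} ∈ L, with |w| = 2p+1 ≥ p.
By the pumping lemma, w = xyz with |xy| ≤ p and |y| ≥ 1.
Because |xy| ≤ p and w begins with p copies of 0, we have y = 0^k with 1 ≤ k ≤ p.
Consider xy^2z = 0^{p+k} 1^{p+1}. Since k ≥ 1, the 0-count p+k is at least p+1, so i < j fails; thus xy^2z ∉ L.
This contradicts the pumping lemma, so L is not regular.

0^{p+k} 1^{p+1}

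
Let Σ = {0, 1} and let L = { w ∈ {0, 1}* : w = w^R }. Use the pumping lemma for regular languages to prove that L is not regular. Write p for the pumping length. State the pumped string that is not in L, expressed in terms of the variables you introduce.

Assume L is regular. Let p be the pumping length given by the pumping lemma.
Take w = 0^p 1 0^p, a palindrome of length 2p+1 ≥ p.
By the pumping lemma, w = xyz with |xy| ≤ p and |y| > 0.
Because |xy| ≤ p and w begins with p copies of 0, we have y = 0^k with 1 ≤ k ≤ p.
Pump with i = 2: xy^2z = 0^{p+k} 1 0^p. Its reverse is 0^p 1 0^{p+k}, which differs from xy^2z since k ≥ 1. So xy^2z is not a palindrome and xy^2z ∉ L.
This is a contradiction; hence L is not regular.

0^{p+k} 1 0^p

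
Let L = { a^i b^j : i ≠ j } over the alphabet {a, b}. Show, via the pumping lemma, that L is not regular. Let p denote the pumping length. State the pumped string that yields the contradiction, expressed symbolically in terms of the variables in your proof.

Assume L is regular. Let p be the pumping length given by the pumping lemma.
Choose w = a^p b^{p+p!}. Since p ≠ p+p!, w ∈ L; and |w| ≥ p.
Write w = xyz as guaranteed by the lemma, with |xy| ≤ p and y is nonempty.
Since the first p symbols of w are all a's and |xy| ≤ p, y lies entirely in the leading a-block: y = a^k for some k with 1 ≤ k ≤ p.
Since 1 ≤ k ≤ p, k divides p!; set t = 1 + p!/k. Then xy^t z has p + (p!/k)·k = p + p! copies of a. Now the a-count equals the b-count, so i ≠ j fails. So xy^t z = a^{p+p!} b^{p+p!} ∉ L.
This is a contradiction; hence L is not regular.

a^{p+p!} b^{p+p!}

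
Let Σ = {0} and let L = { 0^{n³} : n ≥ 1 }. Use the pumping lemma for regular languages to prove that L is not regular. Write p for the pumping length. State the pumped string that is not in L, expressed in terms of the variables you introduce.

Assume L is regular. Let p be the pumping length given by the pumping lemma.
Take w = 0^{p³} ∈ L with |w| = p³ ≥ p.
By the pumping lemma, w = xyz with |xy| ≤ p and |y| > 0.
Then y = 0^k for some k with 1 ≤ k ≤ p.
Pump with i = 2: xy^2z = 0^{p³+k}. Since 1 ≤ k ≤ p, p³ < p³+k ≤ p³+p < p³+3p²+3p+1 = (p+1)³, so p³+k is not a perfect cube. So xy^2z ∉ L.
Contradiction. Therefore L is not regular.

0^{p³+k}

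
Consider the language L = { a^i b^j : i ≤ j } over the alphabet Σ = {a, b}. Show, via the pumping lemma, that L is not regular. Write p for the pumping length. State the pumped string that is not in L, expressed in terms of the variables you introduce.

a^{p+k} b^p

Assume L is regular. Let p be the pumping length given by the pumping lemma.
Choose w = a^p b^p ∈ L, with |w| = 2p ≥ p.
The pumping lemma gives a decomposition w = xyz where |xy| ≤ p and |y| > 0.
Because |xy| ≤ p and w begins with p copies of a, we have y = a^k with 1 ≤ k ≤ p.
Consider xy^2z = a^{p+k} b^p. Since k ≥ 1, the a-count p+k exceeds the b-count p, so i ≤ j fails; thus xy^2z ∉ L.
This contradicts the pumping lemma, so L is not regular.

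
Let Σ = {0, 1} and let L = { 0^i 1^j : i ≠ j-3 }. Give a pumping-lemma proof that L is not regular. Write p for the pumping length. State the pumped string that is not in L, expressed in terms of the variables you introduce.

Assume L is regular; let p be its pumping constant.
Choose w = 0^p 1^{p+p!+3}. Since p ≠ (p+p!+3)-3 = p+p!, w ∈ L; and |w| ≥ p.
The pumping lemma gives a decomposition w = xyz where |xy| ≤ p and |y| > 0.
The first p characters of w are 0's, so xy (and hence y) consists only of 0's. Write y = 0^k, 1 ≤ k ≤ p.
Since 1 ≤ k ≤ p, k divides p!; set t = 1 + p!/k. Then xy^t z has p + (p!/k)·k = p + p! copies of 0. Now the 0-count is p+p! and (1-count)-3 = (p+p!+3)-3 = p+p!, so i ≠ j-3 fails. So xy^t z = 0^{p+p!} 1^{p+p!+3} ∉ L.
This is a contradiction; hence L is not regular.

0^{p+p!} 1^{p+p!+3}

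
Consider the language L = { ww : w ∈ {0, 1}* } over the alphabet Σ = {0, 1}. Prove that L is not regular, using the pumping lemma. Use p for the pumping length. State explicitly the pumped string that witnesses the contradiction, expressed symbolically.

Toward a contradiction, assume L is regular with pumping length p.
Take w = 0^p 1^p 0^p 1^p = uu where u = 0^p1^p; then w ∈ L and |w| = 4p ≥ p.
The pumping lemma gives a decomposition w = xyz where |xy| ≤ p and |y| ≥ 1.
Since the first p symbols of w are all 0's and |xy| ≤ p, y lies entirely in the leading 0-block: y = 0^k for some k with 1 ≤ k ≤ p.
Pump with i = 2: xy^2z = 0^{p+k} 1^p 0^p 1^p, of length 4p+k. Suppose this equals vv. The string starts with 0 and ends with 1, so v does too; thus the boundary between the two copies of v is a 1→0 transition. There is exactly one such transition, at position 2p+k, so |v| = 2p+k and |vv| = 4p+2k ≠ 4p+k since k ≥ 1. So xy^2z ∉ L.
This is a contradiction; hence L is not regular.

0^{p+k} 1^p 0^p 1^p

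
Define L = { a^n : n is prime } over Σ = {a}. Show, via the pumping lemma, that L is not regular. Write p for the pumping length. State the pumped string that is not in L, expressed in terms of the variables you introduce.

Assume L is regular; let p be its pumping constant.
Let q be a prime with q ≥ p+2 (infinitely many primes exist), and take w = a^q ∈ L with |w| = q ≥ p.
Write w = xyz as guaranteed by the lemma, with |xy| ≤ p and |y| > 0.
Then y = a^k for some k with 1 ≤ k ≤ p.
Since 1 ≤ k ≤ p, |xz| = q-k. Pump with i = q+1: |xy^{q+1}z| = (q-k)+(q+1)k = q+qk = q(1+k), which is composite (both factors ≥ 2). So xy^{q+1}z = a^{q(1+k)} ∉ L.
This contradicts the pumping lemma, so L is not regular.

a^{q(1+k)}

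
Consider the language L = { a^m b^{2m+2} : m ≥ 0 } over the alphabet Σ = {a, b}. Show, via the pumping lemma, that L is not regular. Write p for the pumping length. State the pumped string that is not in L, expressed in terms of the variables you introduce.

Assume L is regular. Let p be the pumping length given by the pumping lemma.
Take w = a^p b^{2p+2}. Then w ∈ L and |w| = 3p+2 ≥ p.
The pumping lemma gives a decomposition w = xyz where |xy| ≤ p and |y| ≥ 1.
Since the first p symbols of w are all a's and |xy| ≤ p, y lies entirely in the leading a-block: y = a^k for some k with 1 ≤ k ≤ p.
Pump with i = 2: xy^2z = a^{p+k} b^{2p+2}. For this to lie in L we would need 2p+2 = 2(p+k)+2, which forces k = 0. But k ≥ 1, so xy^2z ∉ L.
This is a contradiction; hence L is not regular.

a^{p+k} b^{2p+2}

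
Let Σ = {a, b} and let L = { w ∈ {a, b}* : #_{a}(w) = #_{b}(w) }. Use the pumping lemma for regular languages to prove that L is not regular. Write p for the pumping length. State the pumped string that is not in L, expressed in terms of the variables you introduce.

Suppose for contradiction that L is regular, and let p be the pumping length.
Choose w = a^p b^p ∈ L with |w| = 2p ≥ p.
The pumping lemma gives a decomposition w = xyz where |xy| ≤ p and |y| ≥ 1.
Because |xy| ≤ p and w begins with p copies of a, we have y = a^k with 1 ≤ k ≤ p.
Pump with i = 2: xy^2z = a^{p+k} b^p has p+k occurrences of a but only p of b. Since k ≥ 1 the counts differ, so xy^2z ∉ L.
This contradicts the pumping lemma, so L is not regular.

a^{p+k} b^p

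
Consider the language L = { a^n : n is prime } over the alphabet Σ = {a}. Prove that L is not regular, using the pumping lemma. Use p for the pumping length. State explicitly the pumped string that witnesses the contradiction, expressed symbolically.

a^{q(1+k)}

Toward a contradiction, assume L is regular with pumping length p.
Let q be a prime with q ≥ p+2 (infinitely many primes exist), and take w = a^q ∈ L with |w| = q ≥ p.
By the pumping lemma, w = xyz with |xy| ≤ p and y is nonempty.
Then y = a^k for some k with 1 ≤ k ≤ p.
Since 1 ≤ k ≤ p, |xz| = q-k. Pump with i = q+1: |xy^{q+1}z| = (q-k)+(q+1)k = q+qk = q(1+k), which is composite (both factors ≥ 2). So xy^{q+1}z = a^{q(1+k)} ∉ L.
This is a contradiction; hence L is not regular.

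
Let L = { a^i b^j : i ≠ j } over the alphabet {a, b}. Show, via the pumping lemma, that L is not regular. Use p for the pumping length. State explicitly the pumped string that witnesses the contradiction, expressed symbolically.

Assume L is regular; let p be its pumping constant.
Choose w = a^p b^{p+p!}. Since p ≠ p+p!, w ∈ L; and |w| ≥ p.
The pumping lemma gives a decomposition w = xyz where |xy| ≤ p and |y| ≥ 1.
Because |xy| ≤ p and w begins with p copies of a, we have y = a^k with 1 ≤ k ≤ p.
Since 1 ≤ k ≤ p, k divides p!; set t = 1 + p!/k. Then xy^t z has p + (p!/k)·k = p + p! copies of a. Now the a-count equals the b-count, so i ≠ j fails. So xy^t z = a^{p+p!} b^{p+p!} ∉ L.
Contradiction. Therefore L is not regular.

a^{p+p!} b^{p+p!}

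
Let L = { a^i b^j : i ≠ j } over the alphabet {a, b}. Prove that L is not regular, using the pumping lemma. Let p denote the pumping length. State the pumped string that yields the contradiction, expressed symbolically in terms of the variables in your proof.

a^{p+p!} b^{p+p!}

Suppose for contradiction that L is regular, and let p be the pumping length.
Choose w = a^p b^{p+p!}. Since p ≠ p+p!, w ∈ L; and |w| ≥ p.
By the pumping lemma, w = xyz with |xy| ≤ p and |y| > 0.
Because |xy| ≤ p and w begins with p copies of a, we have y = a^k with 1 ≤ k ≤ p.
Since 1 ≤ k ≤ p, k divides p!; set t = 1 + p!/k. Then xy^t z has p + (p!/k)·k = p + p! copies of a. Now the a-count equals the b-count, so i ≠ j fails. So xy^t z = a^{p+p!} b^{p+p!} ∉ L.
Contradiction. Therefore L is not regular.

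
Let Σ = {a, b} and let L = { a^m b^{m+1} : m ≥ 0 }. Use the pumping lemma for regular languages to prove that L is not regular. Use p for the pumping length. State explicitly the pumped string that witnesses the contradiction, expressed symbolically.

a^{p+k} b^{p+1}

Suppose for contradiction that L is regular, and let p be the pumping length.
Let w = a^p b^{p+1} ∈ L; note |w| = 2p+1 ≥ p.
Write w = xyz as guaranteed by the lemma, with |xy| ≤ p and |y| ≥ 1.
The first p characters of w are a's, so xy (and hence y) consists only of a's. Write y = a^k, 1 ≤ k ≤ p.
Pump with i = 2: xy^2z = a^{p+k} b^{p+1}. For this to lie in L we would need p+1 = (p+k)+1, which forces k = 0. But k ≥ 1, so xy^2z ∉ L.
This is a contradiction; hence L is not regular.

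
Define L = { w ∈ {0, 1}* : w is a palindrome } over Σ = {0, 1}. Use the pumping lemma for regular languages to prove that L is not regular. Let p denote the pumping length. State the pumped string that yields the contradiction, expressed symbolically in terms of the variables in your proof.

0^{p+k} 1 0^p

Suppose for contradiction that L is regular, and let p be the pumping length.
Take w = 0^p 1 0^p, a palindrome of length 2p+1 ≥ p.
The pumping lemma gives a decomposition w = xyz where |xy| ≤ p and |y| ≥ 1.
The first p characters of w are 0's, so xy (and hence y) consists only of 0's. Write y = 0^k, 1 ≤ k ≤ p.
Pump with i = 2: xy^2z = 0^{p+k} 1 0^p. Its reverse is 0^p 1 0^{p+k}, which differs from xy^2z since k ≥ 1. So xy^2z is not a palindrome and xy^2z ∉ L.
Contradiction. Therefore L is not regular.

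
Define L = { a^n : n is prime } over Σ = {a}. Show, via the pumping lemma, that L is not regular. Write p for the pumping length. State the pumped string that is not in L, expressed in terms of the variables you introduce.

a^{q(1+k)}

Suppose for contradiction that L is regular, and let p be the pumping length.
Let q be a prime with q ≥ p+2 (infinitely many primes exist), and take w = a^q ∈ L with |w| = q ≥ p.
Write w = xyz as guaranteed by the lemma, with |xy| ≤ p and |y| > 0.
Then y = a^k for some k with 1 ≤ k ≤ p.
Since 1 ≤ k ≤ p, |xz| = q-k. Pump with i = q+1: |xy^{q+1}z| = (q-k)+(q+1)k = q+qk = q(1+k), which is composite (both factors ≥ 2). So xy^{q+1}z = a^{q(1+k)} ∉ L.
This is a contradiction; hence L is not regular.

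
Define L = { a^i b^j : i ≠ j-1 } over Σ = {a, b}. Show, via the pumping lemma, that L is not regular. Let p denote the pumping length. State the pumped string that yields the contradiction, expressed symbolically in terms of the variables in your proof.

Assume L is regular; let p be its pumping constant.
Choose w = a^p b^{p+p!+1}. Since p ≠ (p+p!+1)-1 = p+p!, w ∈ L; and |w| ≥ p.
By the pumping lemma, w = xyz with |xy| ≤ p and |y| ≥ 1.
The first p characters of w are a's, so xy (and hence y) consists only of a's. Write y = a^k, 1 ≤ k ≤ p.
Since 1 ≤ k ≤ p, k divides p!; set t = 1 + p!/k. Then xy^t z has p + (p!/k)·k = p + p! copies of a. Now the a-count is p+p! and (b-count)-1 = (p+p!+1)-1 = p+p!, so i ≠ j-1 fails. So xy^t z = a^{p+p!} b^{p+p!+1} ∉ L.
This contradicts the pumping lemma, so L is not regular.

a^{p+p!} b^{p+p!+1}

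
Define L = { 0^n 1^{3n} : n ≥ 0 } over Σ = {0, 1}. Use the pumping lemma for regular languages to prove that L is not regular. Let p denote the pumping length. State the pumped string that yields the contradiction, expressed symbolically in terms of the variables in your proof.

0^{p+k} 1^{3p}

Assume L is regular. Let p be the pumping length given by the pumping lemma.
Choose w = 0^p 1^{3p}, which is in L with |w| = 4p ≥ p.
Write w = xyz as guaranteed by the lemma, with |xy| ≤ p and |y| > 0.
The first p characters of w are 0's, so xy (and hence y) consists only of 0's. Write y = 0^k, 1 ≤ k ≤ p.
Pump with i = 2: xy^2z = 0^{p+k} 1^{3p}. For this to lie in L we would need 3p = 3(p+k), which forces k = 0. But k ≥ 1, so xy^2z ∉ L.
This is a contradiction; hence L is not regular.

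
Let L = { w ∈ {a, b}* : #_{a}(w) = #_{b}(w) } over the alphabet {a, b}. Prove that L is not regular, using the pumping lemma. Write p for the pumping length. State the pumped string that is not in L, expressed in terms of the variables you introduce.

a^{p+k} b^p

Suppose for contradiction that L is regular, and let p be the pumping length.
Choose w = a^p b^p ∈ L with |w| = 2p ≥ p.
The pumping lemma gives a decomposition w = xyz where |xy| ≤ p and |y| > 0.
Because |xy| ≤ p and w begins with p copies of a, we have y = a^k with 1 ≤ k ≤ p.
Pump with i = 2: xy^2z = a^{p+k} b^p has p+k occurrences of a but only p of b. Since k ≥ 1 the counts differ, so xy^2z ∉ L.
This contradicts the pumping lemma, so L is not regular.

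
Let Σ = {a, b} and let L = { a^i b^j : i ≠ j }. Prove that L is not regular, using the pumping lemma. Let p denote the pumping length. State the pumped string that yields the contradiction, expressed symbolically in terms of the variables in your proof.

a^{p+p!} b^{p+p!}

Assume L is regular; let p be its pumping constant.
Choose w = a^p b^{p+p!}. Since p ≠ p+p!, w ∈ L; and |w| ≥ p.
Write w = xyz as guaranteed by the lemma, with |xy| ≤ p and y is nonempty.
Because |xy| ≤ p and w begins with p copies of a, we have y = a^k with 1 ≤ k ≤ p.
Since 1 ≤ k ≤ p, k divides p!; set t = 1 + p!/k. Then xy^t z has p + (p!/k)·k = p + p! copies of a. Now the a-count equals the b-count, so i ≠ j fails. So xy^t z = a^{p+p!} b^{p+p!} ∉ L.
This contradicts the pumping lemma, so L is not regular.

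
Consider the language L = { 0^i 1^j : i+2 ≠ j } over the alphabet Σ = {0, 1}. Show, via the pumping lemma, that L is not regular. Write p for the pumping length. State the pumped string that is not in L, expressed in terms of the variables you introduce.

Suppose for contradiction that L is regular, and let p be the pumping length.
Choose w = 0^p 1^{p+p!+2}. Since p ≠ (p+p!+2)-2 = p+p!, w ∈ L; and |w| ≥ p.
By the pumping lemma, w = xyz with |xy| ≤ p and |y| ≥ 1.
Since the first p symbols of w are all 0's and |xy| ≤ p, y lies entirely in the leading 0-block: y = 0^k for some k with 1 ≤ k ≤ p.
Since 1 ≤ k ≤ p, k divides p!; set t = 1 + p!/k. Then xy^t z has p + (p!/k)·k = p + p! copies of 0. Now the 0-count is p+p! and (1-count)-2 = (p+p!+2)-2 = p+p!, so i+2 ≠ j fails. So xy^t z = 0^{p+p!} 1^{p+p!+2} ∉ L.
This contradicts the pumping lemma, so L is not regular.

0^{p+p!} 1^{p+p!+2}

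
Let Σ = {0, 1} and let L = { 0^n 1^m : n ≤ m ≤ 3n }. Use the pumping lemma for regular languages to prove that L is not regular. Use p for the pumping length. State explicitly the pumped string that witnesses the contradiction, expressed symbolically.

0^{p+k} 1^p

Assume L is regular. Let p be the pumping length given by the pumping lemma.
Take w = 0^p 1^p ∈ L (since p ≤ p ≤ 3p), with |w| = 2p ≥ p.
The pumping lemma gives a decomposition w = xyz where |xy| ≤ p and |y| ≥ 1.
The first p characters of w are 0's, so xy (and hence y) consists only of 0's. Write y = 0^k, 1 ≤ k ≤ p.
Pump with i = 2: xy^2z = 0^{p+k} 1^p. Now n = p+k > p = m, so the condition n ≤ m fails. Thus xy^2z ∉ L.
This contradicts the pumping lemma, so L is not regular.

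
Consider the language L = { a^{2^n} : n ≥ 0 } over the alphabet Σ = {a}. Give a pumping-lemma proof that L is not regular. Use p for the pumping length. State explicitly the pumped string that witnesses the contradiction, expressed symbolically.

Toward a contradiction, assume L is regular with pumping length p.
Take w = a^{2^p} ∈ L with |w| = 2^p ≥ p.
By the pumping lemma, w = xyz with |xy| ≤ p and |y| > 0.
Then y = a^k for some k with 1 ≤ k ≤ p.
Pump with i = 2: xy^2z = a^{2^p+k}. Since 1 ≤ k ≤ p < 2^p, we have 2^p < 2^p+k < 2^{p+1}, so 2^p+k is not a power of 2. So xy^2z ∉ L.
Contradiction. Therefore L is not regular.

a^{2^p+k}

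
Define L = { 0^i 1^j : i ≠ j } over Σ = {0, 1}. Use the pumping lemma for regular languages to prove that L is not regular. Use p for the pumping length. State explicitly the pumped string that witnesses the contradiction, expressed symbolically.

0^{p+p!} 1^{p+p!}

Toward a contradiction, assume L is regular with pumping length p.
Choose w = 0^p 1^{p+p!}. Since p ≠ p+p!, w ∈ L; and |w| ≥ p.
Write w = xyz as guaranteed by the lemma, with |xy| ≤ p and y is nonempty.
Because |xy| ≤ p and w begins with p copies of 0, we have y = 0^k with 1 ≤ k ≤ p.
Since 1 ≤ k ≤ p, k divides p!; set t = 1 + p!/k. Then xy^t z has p + (p!/k)·k = p + p! copies of 0. Now the 0-count equals the 1-count, so i ≠ j fails. So xy^t z = 0^{p+p!} 1^{p+p!} ∉ L.
Contradiction. Therefore L is not regular.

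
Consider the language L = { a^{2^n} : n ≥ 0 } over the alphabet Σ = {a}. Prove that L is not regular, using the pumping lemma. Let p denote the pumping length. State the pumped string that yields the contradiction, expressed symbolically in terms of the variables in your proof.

a^{2^p+k}

Assume L is regular. Let p be the pumping length given by the pumping lemma.
Take w = a^{2^p} ∈ L with |w| = 2^p ≥ p.
By the pumping lemma, w = xyz with |xy| ≤ p and |y| > 0.
Then y = a^k for some k with 1 ≤ k ≤ p.
Pump with i = 2: xy^2z = a^{2^p+k}. Since 1 ≤ k ≤ p < 2^p, we have 2^p < 2^p+k < 2^{p+1}, so 2^p+k is not a power of 2. So xy^2z ∉ L.
This contradicts the pumping lemma, so L is not regular.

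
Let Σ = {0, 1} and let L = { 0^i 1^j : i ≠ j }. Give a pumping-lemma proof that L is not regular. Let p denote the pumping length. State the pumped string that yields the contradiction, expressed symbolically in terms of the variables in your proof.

0^{p+p!} 1^{p+p!}

Suppose for contradiction that L is regular, and let p be the pumping length.
Choose w = 0^p 1^{p+p!}. Since p ≠ p+p!, w ∈ L; and |w| ≥ p.
By the pumping lemma, w = xyz with |xy| ≤ p and |y| > 0.
The first p characters of w are 0's, so xy (and hence y) consists only of 0's. Write y = 0^k, 1 ≤ k ≤ p.
Since 1 ≤ k ≤ p, k divides p!; set t = 1 + p!/k. Then xy^t z has p + (p!/k)·k = p + p! copies of 0. Now the 0-count equals the 1-count, so i ≠ j fails. So xy^t z = 0^{p+p!} 1^{p+p!} ∉ L.
This contradicts the pumping lemma, so L is not regular.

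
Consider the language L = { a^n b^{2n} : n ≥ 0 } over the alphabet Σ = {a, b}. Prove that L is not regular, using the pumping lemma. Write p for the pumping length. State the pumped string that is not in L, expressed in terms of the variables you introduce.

a^{p+k} b^{2p}

Toward a contradiction, assume L is regular with pumping length p.
Choose w = a^p b^{2p}, which is in L with |w| = 3p ≥ p.
The pumping lemma gives a decomposition w = xyz where |xy| ≤ p and |y| ≥ 1.
The first p characters of w are a's, so xy (and hence y) consists only of a's. Write y = a^k, 1 ≤ k ≤ p.
Pump with i = 2: xy^2z = a^{p+k} b^{2p}. For this to lie in L we would need 2p = 2(p+k), which forces k = 0. But k ≥ 1, so xy^2z ∉ L.
This contradicts the pumping lemma, so L is not regular.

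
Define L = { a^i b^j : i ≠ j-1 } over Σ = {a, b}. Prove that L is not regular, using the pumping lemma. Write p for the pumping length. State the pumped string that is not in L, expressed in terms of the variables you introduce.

a^{p+p!} b^{p+p!+1}

Toward a contradiction, assume L is regular with pumping length p.
Choose w = a^p b^{p+p!+1}. Since p ≠ (p+p!+1)-1 = p+p!, w ∈ L; and |w| ≥ p.
By the pumping lemma, w = xyz with |xy| ≤ p and |y| > 0.
Because |xy| ≤ p and w begins with p copies of a, we have y = a^k with 1 ≤ k ≤ p.
Since 1 ≤ k ≤ p, k divides p!; set t = 1 + p!/k. Then xy^t z has p + (p!/k)·k = p + p! copies of a. Now the a-count is p+p! and (b-count)-1 = (p+p!+1)-1 = p+p!, so i ≠ j-1 fails. So xy^t z = a^{p+p!} b^{p+p!+1} ∉ L.
This contradicts the pumping lemma, so L is not regular.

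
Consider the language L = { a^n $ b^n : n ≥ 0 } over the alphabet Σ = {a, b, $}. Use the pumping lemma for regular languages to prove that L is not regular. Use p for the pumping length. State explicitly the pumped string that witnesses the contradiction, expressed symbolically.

a^{p+k} $ b^p

Assume L is regular. Let p be the pumping length given by the pumping lemma.
Take w = a^p $ b^p ∈ L with |w| = 2p+1 ≥ p.
Write w = xyz as guaranteed by the lemma, with |xy| ≤ p and |y| > 0.
Since the first p symbols of w are all a's and |xy| ≤ p, y lies entirely in the leading a-block: y = a^k for some k with 1 ≤ k ≤ p.
Pump with i = 2: xy^2z = a^{p+k} $ b^p, which would require p+k = p. But k ≥ 1, so xy^2z ∉ L.
Contradiction. Therefore L is not regular.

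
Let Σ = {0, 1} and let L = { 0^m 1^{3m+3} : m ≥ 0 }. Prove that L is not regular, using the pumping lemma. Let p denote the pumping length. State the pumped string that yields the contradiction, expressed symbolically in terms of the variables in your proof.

0^{p+k} 1^{3p+3}

Assume L is regular. Let p be the pumping length given by the pumping lemma.
Choose w = 0^p 1^{3p+3}, which is in L with |w| = 4p+3 ≥ p.
The pumping lemma gives a decomposition w = xyz where |xy| ≤ p and y is nonempty.
Since the first p symbols of w are all 0's and |xy| ≤ p, y lies entirely in the leading 0-block: y = 0^k for some k with 1 ≤ k ≤ p.
Pump with i = 2: xy^2z = 0^{p+k} 1^{3p+3}. For this to lie in L we would need 3p+3 = 3(p+k)+3, which forces k = 0. But k ≥ 1, so xy^2z ∉ L.
This contradicts the pumping lemma, so L is not regular.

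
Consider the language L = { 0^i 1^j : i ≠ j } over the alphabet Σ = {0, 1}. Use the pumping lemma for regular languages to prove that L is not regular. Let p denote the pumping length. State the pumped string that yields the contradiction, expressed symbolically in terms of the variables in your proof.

0^{p+p!} 1^{p+p!}

Suppose for contradiction that L is regular, and let p be the pumping length.
Choose w = 0^p 1^{p+p!}. Since p ≠ p+p!, w ∈ L; and |w| ≥ p.
The pumping lemma gives a decomposition w = xyz where |xy| ≤ p and y is nonempty.
The first p characters of w are 0's, so xy (and hence y) consists only of 0's. Write y = 0^k, 1 ≤ k ≤ p.
Since 1 ≤ k ≤ p, k divides p!; set t = 1 + p!/k. Then xy^t z has p + (p!/k)·k = p + p! copies of 0. Now the 0-count equals the 1-count, so i ≠ j fails. So xy^t z = 0^{p+p!} 1^{p+p!} ∉ L.
This contradicts the pumping lemma, so L is not regular.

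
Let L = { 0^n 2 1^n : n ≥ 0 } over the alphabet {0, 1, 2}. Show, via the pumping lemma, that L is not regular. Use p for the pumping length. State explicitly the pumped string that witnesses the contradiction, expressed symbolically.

Suppose for contradiction that L is regular, and let p be the pumping length.
Take w = 0^p 2 1^p ∈ L with |w| = 2p+1 ≥ p.
The pumping lemma gives a decomposition w = xyz where |xy| ≤ p and |y| ≥ 1.
Since the first p symbols of w are all 0's and |xy| ≤ p, y lies entirely in the leading 0-block: y = 0^k for some k with 1 ≤ k ≤ p.
Pump with i = 2: xy^2z = 0^{p+k} 2 1^p, which would require p+k = p. But k ≥ 1, so xy^2z ∉ L.
Contradiction. Therefore L is not regular.

0^{p+k} 2 1^p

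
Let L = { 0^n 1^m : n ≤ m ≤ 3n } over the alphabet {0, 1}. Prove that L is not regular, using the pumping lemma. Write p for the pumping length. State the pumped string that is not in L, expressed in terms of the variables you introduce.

Toward a contradiction, assume L is regular with pumping length p.
Take w = 0^p 1^p ∈ L (since p ≤ p ≤ 3p), with |w| = 2p ≥ p.
By the pumping lemma, w = xyz with |xy| ≤ p and y is nonempty.
Since the first p symbols of w are all 0's and |xy| ≤ p, y lies entirely in the leading 0-block: y = 0^k for some k with 1 ≤ k ≤ p.
Pump with i = 2: xy^2z = 0^{p+k} 1^p. Now n = p+k > p = m, so the condition n ≤ m fails. Thus xy^2z ∉ L.
This is a contradiction; hence L is not regular.

0^{p+k} 1^p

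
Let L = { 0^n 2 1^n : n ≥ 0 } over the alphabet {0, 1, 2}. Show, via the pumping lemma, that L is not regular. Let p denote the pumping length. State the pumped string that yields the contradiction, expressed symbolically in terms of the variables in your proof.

Suppose for contradiction that L is regular, and let p be the pumping length.
Take w = 0^p 2 1^p ∈ L with |w| = 2p+1 ≥ p.
Write w = xyz as guaranteed by the lemma, with |xy| ≤ p and y is nonempty.
The first p characters of w are 0's, so xy (and hence y) consists only of 0's. Write y = 0^k, 1 ≤ k ≤ p.
Pump with i = 2: xy^2z = 0^{p+k} 2 1^p, which would require p+k = p. But k ≥ 1, so xy^2z ∉ L.
Contradiction. Therefore L is not regular.

0^{p+k} 2 1^p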